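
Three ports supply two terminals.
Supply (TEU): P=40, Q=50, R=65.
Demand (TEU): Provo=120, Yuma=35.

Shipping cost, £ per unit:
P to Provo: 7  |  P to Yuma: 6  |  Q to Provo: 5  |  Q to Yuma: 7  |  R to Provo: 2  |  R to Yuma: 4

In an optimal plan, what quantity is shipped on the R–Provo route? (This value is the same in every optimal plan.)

The minimum-cost plan:
  P to Provo: 5 TEU
  P to Yuma: 35 TEU
  Q to Provo: 50 TEU
  R to Provo: 65 TEU
Total cost = £625.
So R→Provo carries 65 TEU.

65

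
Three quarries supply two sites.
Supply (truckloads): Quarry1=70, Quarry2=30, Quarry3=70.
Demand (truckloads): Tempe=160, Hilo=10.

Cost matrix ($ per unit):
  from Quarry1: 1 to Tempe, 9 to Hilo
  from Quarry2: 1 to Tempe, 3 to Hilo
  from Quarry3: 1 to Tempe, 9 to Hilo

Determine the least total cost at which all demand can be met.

190

A cheapest plan:
  Quarry1 to Tempe: 70 × $1 = $70
  Quarry2 to Tempe: 20 × $1 = $20
  Quarry2 to Hilo: 10 × $3 = $30
  Quarry3 to Tempe: 70 × $1 = $70
Total = 70 + 20 + 30 + 70 = $190.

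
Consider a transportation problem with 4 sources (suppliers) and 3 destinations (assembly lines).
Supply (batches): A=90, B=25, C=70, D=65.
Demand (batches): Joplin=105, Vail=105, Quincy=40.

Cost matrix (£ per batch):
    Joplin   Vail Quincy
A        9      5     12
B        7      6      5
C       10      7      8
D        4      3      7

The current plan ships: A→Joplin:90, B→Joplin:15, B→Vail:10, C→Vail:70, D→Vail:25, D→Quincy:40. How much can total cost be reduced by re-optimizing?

Current plan cost = 90·9 + 15·7 + 10·6 + 70·7 + 25·3 + 40·7 = £1820.
Optimal plan:
  A–Vail: 90 × £5 = £450
  B–Quincy: 25 × £5 = £125
  C–Joplin: 40 × £10 = £400
  C–Vail: 15 × £7 = £105
  C–Quincy: 15 × £8 = £120
  D–Joplin: 65 × £4 = £260
Optimal cost = £1460.
Saving = 1820 − 1460 = £360.

360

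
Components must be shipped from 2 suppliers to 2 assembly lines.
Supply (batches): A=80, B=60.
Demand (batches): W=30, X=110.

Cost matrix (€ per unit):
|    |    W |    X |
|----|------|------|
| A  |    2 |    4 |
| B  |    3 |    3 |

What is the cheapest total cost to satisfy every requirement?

Optimal allocation:
  A->W: 30 × €2 = €60
  A->X: 50 × €4 = €200
  B->X: 60 × €3 = €180
Total = 60 + 200 + 180 = €440.

440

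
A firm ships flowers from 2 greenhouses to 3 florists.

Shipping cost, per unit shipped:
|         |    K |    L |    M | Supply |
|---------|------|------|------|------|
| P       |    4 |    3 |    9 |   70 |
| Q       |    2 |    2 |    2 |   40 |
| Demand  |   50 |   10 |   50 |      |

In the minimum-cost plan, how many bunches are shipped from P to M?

10

The minimum-cost plan:
  P to K: 50 × 4 = 200
  P to L: 10 × 3 = 30
  P to M: 10 × 9 = 90
  Q to M: 40 × 2 = 80
Total cost = 400.
So P→M carries 10 bunches.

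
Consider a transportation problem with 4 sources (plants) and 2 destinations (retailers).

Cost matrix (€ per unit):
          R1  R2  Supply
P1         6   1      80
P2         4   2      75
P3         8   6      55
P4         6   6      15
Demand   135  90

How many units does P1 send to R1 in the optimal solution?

0

Solving gives:
  P1→R2: 80 units
  P2→R1: 75 units
  P3→R1: 45 units
  P3→R2: 10 units
  P4→R1: 15 units
Total cost = €890.
The route P1→R1 is not used.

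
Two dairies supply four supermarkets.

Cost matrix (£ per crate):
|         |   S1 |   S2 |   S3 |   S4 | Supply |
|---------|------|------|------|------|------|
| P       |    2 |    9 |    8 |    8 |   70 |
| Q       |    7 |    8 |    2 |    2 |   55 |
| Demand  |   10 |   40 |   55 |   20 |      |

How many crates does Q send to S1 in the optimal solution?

0

The minimum-cost plan:
  P–S1: 10 × £2 = £20
  P–S2: 40 × £9 = £360
  P–S3: 20 × £8 = £160
  Q–S3: 35 × £2 = £70
  Q–S4: 20 × £2 = £40
Total cost = £650.
The route Q→S1 is not used.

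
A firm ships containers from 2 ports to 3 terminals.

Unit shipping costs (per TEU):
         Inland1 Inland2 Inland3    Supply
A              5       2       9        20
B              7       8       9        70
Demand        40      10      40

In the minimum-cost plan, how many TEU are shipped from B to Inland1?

The minimum-cost plan:
  A→Inland1: 10 TEU
  A→Inland2: 10 TEU
  B→Inland1: 30 TEU
  B→Inland3: 40 TEU
Total cost = 640.
So B→Inland1 carries 30 TEU.

30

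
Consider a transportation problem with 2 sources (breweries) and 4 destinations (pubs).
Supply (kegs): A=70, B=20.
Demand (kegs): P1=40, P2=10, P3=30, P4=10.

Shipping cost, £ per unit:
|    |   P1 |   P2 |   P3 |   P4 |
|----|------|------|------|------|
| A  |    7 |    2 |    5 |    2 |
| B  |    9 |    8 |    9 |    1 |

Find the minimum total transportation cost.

480

One minimum-cost allocation:
  A–P1: 30 × £7 = £210
  A–P2: 10 × £2 = £20
  A–P3: 30 × £5 = £150
  B–P1: 10 × £9 = £90
  B–P4: 10 × £1 = £10
Total = 210 + 20 + 150 + 90 + 10 = £480.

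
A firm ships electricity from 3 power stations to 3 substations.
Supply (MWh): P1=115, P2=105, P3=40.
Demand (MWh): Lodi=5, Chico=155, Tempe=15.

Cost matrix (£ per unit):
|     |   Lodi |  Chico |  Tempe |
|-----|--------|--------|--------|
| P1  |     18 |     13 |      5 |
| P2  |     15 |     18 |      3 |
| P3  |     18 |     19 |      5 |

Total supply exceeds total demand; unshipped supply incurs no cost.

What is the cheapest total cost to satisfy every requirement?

2335

A cheapest plan:
  P1–Chico: 115 × £13 = £1495
  P2–Lodi: 5 × £15 = £75
  P2–Chico: 40 × £18 = £720
  P2–Tempe: 15 × £3 = £45
Total = 1495 + 75 + 720 + 45 = £2335.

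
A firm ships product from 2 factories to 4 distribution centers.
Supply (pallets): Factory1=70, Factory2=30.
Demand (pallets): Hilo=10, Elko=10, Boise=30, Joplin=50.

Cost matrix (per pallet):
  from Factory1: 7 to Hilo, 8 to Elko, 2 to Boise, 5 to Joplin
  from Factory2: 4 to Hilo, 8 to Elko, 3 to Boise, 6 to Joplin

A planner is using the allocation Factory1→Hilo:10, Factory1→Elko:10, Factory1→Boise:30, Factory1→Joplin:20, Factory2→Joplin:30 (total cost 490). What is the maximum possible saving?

Current plan cost = 10·7 + 10·8 + 30·2 + 20·5 + 30·6 = 490.
Optimal plan:
  Factory1->Boise: 30 × 2 = 60
  Factory1->Joplin: 40 × 5 = 200
  Factory2->Hilo: 10 × 4 = 40
  Factory2->Elko: 10 × 8 = 80
  Factory2->Joplin: 10 × 6 = 60
Optimal cost = 440.
Saving = 490 − 440 = 50.

50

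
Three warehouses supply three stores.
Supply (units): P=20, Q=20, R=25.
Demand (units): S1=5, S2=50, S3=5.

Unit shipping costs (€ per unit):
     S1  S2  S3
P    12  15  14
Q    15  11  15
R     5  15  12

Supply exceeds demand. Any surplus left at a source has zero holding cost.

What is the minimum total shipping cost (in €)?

755

Optimal allocation:
  P->S2: 20 × €15 = €300
  Q->S2: 20 × €11 = €220
  R->S1: 5 × €5 = €25
  R->S2: 10 × €15 = €150
  R->S3: 5 × €12 = €60
Total = 300 + 220 + 25 + 150 + 60 = €755.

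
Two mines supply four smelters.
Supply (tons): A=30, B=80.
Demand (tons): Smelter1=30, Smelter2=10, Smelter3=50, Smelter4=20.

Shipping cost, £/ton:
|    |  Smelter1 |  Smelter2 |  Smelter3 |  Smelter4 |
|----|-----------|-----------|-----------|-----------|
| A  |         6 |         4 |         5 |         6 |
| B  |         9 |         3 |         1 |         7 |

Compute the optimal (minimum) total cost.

400

An optimal shipping plan:
  A→Smelter1: 30 tons
  B→Smelter2: 10 tons
  B→Smelter3: 50 tons
  B→Smelter4: 20 tons
Total cost = £400.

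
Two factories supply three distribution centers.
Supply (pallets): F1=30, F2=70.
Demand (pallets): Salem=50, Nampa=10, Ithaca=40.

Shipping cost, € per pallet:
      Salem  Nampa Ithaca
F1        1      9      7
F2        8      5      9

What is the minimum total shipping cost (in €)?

A cheapest plan:
  F1->Salem: 30 × €1 = €30
  F2->Salem: 20 × €8 = €160
  F2->Nampa: 10 × €5 = €50
  F2->Ithaca: 40 × €9 = €360
Total = 30 + 160 + 50 + 360 = €600.

600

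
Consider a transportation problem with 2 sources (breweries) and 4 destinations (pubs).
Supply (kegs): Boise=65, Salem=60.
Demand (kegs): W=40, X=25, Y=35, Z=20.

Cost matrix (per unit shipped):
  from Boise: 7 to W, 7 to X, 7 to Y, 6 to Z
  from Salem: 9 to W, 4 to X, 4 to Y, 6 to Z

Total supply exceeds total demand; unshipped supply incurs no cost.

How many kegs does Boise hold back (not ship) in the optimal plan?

5

Minimum-cost shipments:
  Boise–W: 40 × 7 = 280
  Boise–Z: 20 × 6 = 120
  Salem–X: 25 × 4 = 100
  Salem–Y: 35 × 4 = 140
Total cost = 640.
Boise ships 60 of its 65, leaving 5.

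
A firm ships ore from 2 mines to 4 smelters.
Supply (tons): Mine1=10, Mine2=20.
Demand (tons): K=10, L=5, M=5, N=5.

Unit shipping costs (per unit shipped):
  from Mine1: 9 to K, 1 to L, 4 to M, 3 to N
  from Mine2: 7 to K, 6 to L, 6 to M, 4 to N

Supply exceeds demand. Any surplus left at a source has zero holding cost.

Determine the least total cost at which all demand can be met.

A cheapest plan:
  Mine1–L: 5 × 1 = 5
  Mine1–M: 5 × 4 = 20
  Mine2–K: 10 × 7 = 70
  Mine2–N: 5 × 4 = 20
Total = 5 + 20 + 70 + 20 = 115.

115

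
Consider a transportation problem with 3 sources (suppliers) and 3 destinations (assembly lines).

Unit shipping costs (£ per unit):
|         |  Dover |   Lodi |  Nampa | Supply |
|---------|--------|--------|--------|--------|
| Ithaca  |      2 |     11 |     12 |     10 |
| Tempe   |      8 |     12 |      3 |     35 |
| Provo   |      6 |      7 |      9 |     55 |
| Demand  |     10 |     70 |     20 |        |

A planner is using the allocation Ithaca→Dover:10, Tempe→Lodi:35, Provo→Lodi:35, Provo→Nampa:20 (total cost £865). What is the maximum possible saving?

Current plan cost = 10·2 + 35·12 + 35·7 + 20·9 = £865.
Optimal plan:
  Ithaca–Dover: 10 × £2 = £20
  Tempe–Lodi: 15 × £12 = £180
  Tempe–Nampa: 20 × £3 = £60
  Provo–Lodi: 55 × £7 = £385
Optimal cost = £645.
Saving = 865 − 645 = £220.

220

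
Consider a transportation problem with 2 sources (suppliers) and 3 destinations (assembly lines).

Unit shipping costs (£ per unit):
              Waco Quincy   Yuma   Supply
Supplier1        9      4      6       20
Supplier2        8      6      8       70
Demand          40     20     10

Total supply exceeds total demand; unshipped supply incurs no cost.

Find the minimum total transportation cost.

480

One minimum-cost allocation:
  Supplier1 to Quincy: 20 batches
  Supplier2 to Waco: 40 batches
  Supplier2 to Yuma: 10 batches
Total cost = £480.
(Supply check: Supplier1 ships 20; Supplier2 ships 50.)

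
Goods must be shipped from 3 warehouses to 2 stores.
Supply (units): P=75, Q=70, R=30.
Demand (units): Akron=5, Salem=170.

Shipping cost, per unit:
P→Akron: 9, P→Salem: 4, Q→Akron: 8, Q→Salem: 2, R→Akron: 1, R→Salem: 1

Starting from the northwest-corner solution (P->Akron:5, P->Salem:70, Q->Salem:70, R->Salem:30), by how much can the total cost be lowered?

25

Current plan cost = 5·9 + 70·4 + 70·2 + 30·1 = 495.
Optimal plan:
  P→Salem: 75 × 4 = 300
  Q→Salem: 70 × 2 = 140
  R→Akron: 5 × 1 = 5
  R→Salem: 25 × 1 = 25
Optimal cost = 470.
Saving = 495 − 470 = 25.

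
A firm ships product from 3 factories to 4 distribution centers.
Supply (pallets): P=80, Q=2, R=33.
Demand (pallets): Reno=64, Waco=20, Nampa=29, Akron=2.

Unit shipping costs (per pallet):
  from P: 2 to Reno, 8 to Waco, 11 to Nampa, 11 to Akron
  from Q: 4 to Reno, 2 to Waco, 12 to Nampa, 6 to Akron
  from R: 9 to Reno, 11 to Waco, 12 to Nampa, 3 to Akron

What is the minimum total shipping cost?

636

Optimal allocation:
  P→Reno: 64 pallets
  P→Waco: 16 pallets
  Q→Waco: 2 pallets
  R→Waco: 2 pallets
  R→Nampa: 29 pallets
  R→Akron: 2 pallets
Total cost = 636.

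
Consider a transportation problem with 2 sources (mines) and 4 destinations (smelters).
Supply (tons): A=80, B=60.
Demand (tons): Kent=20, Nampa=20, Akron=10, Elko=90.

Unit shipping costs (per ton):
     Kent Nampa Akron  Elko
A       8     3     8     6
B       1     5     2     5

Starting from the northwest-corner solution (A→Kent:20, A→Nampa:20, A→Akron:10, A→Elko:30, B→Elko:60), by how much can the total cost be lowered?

Current plan cost = 20·8 + 20·3 + 10·8 + 30·6 + 60·5 = 780.
Optimal plan:
  A→Nampa: 20 × 3 = 60
  A→Elko: 60 × 6 = 360
  B→Kent: 20 × 1 = 20
  B→Akron: 10 × 2 = 20
  B→Elko: 30 × 5 = 150
Optimal cost = 610.
Saving = 780 − 610 = 170.

170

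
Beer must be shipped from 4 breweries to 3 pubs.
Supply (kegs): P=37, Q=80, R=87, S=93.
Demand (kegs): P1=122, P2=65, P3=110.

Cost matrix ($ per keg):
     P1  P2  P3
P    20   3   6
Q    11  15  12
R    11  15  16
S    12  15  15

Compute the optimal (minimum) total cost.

A cheapest plan:
  P–P2: 37 kegs
  Q–P3: 80 kegs
  R–P1: 87 kegs
  S–P1: 35 kegs
  S–P2: 28 kegs
  S–P3: 30 kegs
Total cost = $3318.

3318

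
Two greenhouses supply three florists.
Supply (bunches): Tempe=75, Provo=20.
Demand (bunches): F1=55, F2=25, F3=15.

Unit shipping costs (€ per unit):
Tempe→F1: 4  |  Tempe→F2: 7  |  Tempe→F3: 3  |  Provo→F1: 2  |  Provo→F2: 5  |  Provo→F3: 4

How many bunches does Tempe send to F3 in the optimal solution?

The minimum-cost plan:
  Tempe–F1: 35 × €4 = €140
  Tempe–F2: 25 × €7 = €175
  Tempe–F3: 15 × €3 = €45
  Provo–F1: 20 × €2 = €40
Total cost = €400.
So Tempe→F3 carries 15 bunches.

15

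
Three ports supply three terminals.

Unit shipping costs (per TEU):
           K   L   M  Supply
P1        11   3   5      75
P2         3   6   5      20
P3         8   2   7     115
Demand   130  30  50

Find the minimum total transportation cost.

A cheapest plan:
  P1->L: 25 × 3 = 75
  P1->M: 50 × 5 = 250
  P2->K: 20 × 3 = 60
  P3->K: 110 × 8 = 880
  P3->L: 5 × 2 = 10
Total = 75 + 250 + 60 + 880 + 10 = 1275.
(Supply check: P1 ships 75; P2 ships 20; P3 ships 115.)

1275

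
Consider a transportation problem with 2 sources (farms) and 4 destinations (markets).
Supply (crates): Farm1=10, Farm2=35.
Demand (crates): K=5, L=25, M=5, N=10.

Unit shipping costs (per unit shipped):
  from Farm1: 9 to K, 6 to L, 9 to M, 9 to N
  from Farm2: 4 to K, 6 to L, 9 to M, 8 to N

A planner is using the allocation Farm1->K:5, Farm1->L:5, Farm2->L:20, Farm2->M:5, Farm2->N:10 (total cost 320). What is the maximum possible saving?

Current plan cost = 5·9 + 5·6 + 20·6 + 5·9 + 10·8 = 320.
Optimal plan:
  Farm1 to L: 10 crates
  Farm2 to K: 5 crates
  Farm2 to L: 15 crates
  Farm2 to M: 5 crates
  Farm2 to N: 10 crates
Optimal cost = 295.
Saving = 320 − 295 = 25.

25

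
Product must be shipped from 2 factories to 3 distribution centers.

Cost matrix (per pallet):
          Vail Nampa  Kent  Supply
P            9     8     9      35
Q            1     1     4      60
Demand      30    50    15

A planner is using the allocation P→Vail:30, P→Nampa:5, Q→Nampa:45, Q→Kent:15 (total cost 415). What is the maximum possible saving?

Current plan cost = 30·9 + 5·8 + 45·1 + 15·4 = 415.
Optimal plan:
  P–Nampa: 20 pallets
  P–Kent: 15 pallets
  Q–Vail: 30 pallets
  Q–Nampa: 30 pallets
Optimal cost = 355.
Saving = 415 − 355 = 60.

60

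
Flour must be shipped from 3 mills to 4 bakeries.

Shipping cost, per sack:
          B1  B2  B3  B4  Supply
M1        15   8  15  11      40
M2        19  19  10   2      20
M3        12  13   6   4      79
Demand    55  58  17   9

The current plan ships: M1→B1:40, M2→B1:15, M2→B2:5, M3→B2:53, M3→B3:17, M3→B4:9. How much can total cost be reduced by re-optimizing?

429

Current plan cost = 40·15 + 15·19 + 5·19 + 53·13 + 17·6 + 9·4 = 1807.
Optimal plan:
  M1→B2: 40 sacks
  M2→B3: 11 sacks
  M2→B4: 9 sacks
  M3→B1: 55 sacks
  M3→B2: 18 sacks
  M3→B3: 6 sacks
Optimal cost = 1378.
Saving = 1807 − 1378 = 429.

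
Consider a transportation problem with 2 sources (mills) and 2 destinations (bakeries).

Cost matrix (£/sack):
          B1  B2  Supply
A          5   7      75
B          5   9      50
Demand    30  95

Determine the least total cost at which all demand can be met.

One minimum-cost allocation:
  A to B2: 75 × £7 = £525
  B to B1: 30 × £5 = £150
  B to B2: 20 × £9 = £180
Total = 525 + 150 + 180 = £855.

855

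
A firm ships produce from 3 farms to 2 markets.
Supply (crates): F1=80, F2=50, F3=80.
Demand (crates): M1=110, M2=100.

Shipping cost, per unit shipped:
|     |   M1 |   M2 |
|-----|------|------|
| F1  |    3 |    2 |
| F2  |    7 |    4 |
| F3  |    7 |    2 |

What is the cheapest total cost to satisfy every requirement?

690

Optimal allocation:
  F1→M1: 80 × 3 = 240
  F2→M1: 30 × 7 = 210
  F2→M2: 20 × 4 = 80
  F3→M2: 80 × 2 = 160
Total = 240 + 210 + 80 + 160 = 690.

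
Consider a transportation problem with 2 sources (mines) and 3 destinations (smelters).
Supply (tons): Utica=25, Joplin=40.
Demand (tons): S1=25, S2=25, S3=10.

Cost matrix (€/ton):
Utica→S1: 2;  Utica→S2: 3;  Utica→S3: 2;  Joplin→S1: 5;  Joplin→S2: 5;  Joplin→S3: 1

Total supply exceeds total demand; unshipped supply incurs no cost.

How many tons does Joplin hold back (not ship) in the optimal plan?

5

An optimal plan:
  Utica→S1: 25 × €2 = €50
  Joplin→S2: 25 × €5 = €125
  Joplin→S3: 10 × €1 = €10
Total cost = €185.
Joplin ships 35 of its 40, leaving 5.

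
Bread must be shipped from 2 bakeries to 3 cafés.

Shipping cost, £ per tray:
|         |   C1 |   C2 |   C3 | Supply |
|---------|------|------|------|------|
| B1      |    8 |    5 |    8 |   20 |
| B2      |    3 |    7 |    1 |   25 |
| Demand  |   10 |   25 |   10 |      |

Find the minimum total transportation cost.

Optimal allocation:
  B1–C2: 20 × £5 = £100
  B2–C1: 10 × £3 = £30
  B2–C2: 5 × £7 = £35
  B2–C3: 10 × £1 = £10
Total = 100 + 30 + 35 + 10 = £175.

175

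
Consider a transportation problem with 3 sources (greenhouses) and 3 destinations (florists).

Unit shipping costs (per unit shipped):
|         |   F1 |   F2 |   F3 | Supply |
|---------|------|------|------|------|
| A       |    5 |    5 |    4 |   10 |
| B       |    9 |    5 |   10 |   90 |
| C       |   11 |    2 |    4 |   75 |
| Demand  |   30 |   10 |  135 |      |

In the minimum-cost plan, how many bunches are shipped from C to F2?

0

Solving gives:
  A->F3: 10 × 4 = 40
  B->F1: 30 × 9 = 270
  B->F2: 10 × 5 = 50
  B->F3: 50 × 10 = 500
  C->F3: 75 × 4 = 300
Total cost = 1160.
The route C→F2 is not used.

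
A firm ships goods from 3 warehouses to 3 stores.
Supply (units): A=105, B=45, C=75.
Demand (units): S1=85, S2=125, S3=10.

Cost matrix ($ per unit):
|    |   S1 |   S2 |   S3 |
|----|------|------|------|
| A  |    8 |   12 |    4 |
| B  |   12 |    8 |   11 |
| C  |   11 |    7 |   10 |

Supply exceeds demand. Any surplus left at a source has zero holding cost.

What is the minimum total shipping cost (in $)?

1665

One minimum-cost allocation:
  A–S1: 85 × $8 = $680
  A–S2: 5 × $12 = $60
  A–S3: 10 × $4 = $40
  B–S2: 45 × $8 = $360
  C–S2: 75 × $7 = $525
Total = 680 + 60 + 40 + 360 + 525 = $1665.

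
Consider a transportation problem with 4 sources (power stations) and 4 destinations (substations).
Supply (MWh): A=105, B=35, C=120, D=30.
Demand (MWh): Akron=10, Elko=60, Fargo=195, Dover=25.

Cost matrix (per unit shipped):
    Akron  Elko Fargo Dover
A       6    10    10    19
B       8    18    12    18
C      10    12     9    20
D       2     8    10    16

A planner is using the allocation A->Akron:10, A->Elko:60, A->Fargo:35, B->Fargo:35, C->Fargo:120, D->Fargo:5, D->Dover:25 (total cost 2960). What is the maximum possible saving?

Current plan cost = 10·6 + 60·10 + 35·10 + 35·12 + 120·9 + 5·10 + 25·16 = 2960.
Optimal plan:
  A->Elko: 40 MWh
  A->Fargo: 65 MWh
  B->Fargo: 10 MWh
  B->Dover: 25 MWh
  C->Fargo: 120 MWh
  D->Akron: 10 MWh
  D->Elko: 20 MWh
Optimal cost = 2880.
Saving = 2960 − 2880 = 80.

80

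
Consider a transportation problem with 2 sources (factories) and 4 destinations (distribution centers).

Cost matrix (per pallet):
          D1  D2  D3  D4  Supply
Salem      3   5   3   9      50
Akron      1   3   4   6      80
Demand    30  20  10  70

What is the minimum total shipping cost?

A cheapest plan:
  Salem to D1: 30 × 3 = 90
  Salem to D2: 10 × 5 = 50
  Salem to D3: 10 × 3 = 30
  Akron to D2: 10 × 3 = 30
  Akron to D4: 70 × 6 = 420
Total = 90 + 50 + 30 + 30 + 420 = 620.

620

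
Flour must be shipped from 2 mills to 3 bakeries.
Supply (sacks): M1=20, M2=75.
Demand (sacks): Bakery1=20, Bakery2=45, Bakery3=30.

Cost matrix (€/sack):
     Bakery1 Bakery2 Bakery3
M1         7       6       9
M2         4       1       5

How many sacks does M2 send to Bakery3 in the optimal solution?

30

Optimal shipments:
  M1→Bakery1: 20 × €7 = €140
  M2→Bakery2: 45 × €1 = €45
  M2→Bakery3: 30 × €5 = €150
Total cost = €335.
So M2→Bakery3 carries 30 sacks.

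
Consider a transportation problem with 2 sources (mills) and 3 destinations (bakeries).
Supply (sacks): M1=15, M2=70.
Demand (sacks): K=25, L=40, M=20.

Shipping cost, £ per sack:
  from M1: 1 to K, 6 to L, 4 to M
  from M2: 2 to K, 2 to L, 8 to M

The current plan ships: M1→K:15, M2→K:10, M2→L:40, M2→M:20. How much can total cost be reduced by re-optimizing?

45

Current plan cost = 15·1 + 10·2 + 40·2 + 20·8 = £275.
Optimal plan:
  M1 to M: 15 × £4 = £60
  M2 to K: 25 × £2 = £50
  M2 to L: 40 × £2 = £80
  M2 to M: 5 × £8 = £40
Optimal cost = £230.
Saving = 275 − 230 = £45.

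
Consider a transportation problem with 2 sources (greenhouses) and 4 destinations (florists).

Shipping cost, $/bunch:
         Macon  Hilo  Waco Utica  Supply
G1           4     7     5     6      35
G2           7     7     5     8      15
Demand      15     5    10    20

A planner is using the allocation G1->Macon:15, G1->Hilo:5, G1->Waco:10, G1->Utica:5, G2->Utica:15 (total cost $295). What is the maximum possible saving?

30

Current plan cost = 15·4 + 5·7 + 10·5 + 5·6 + 15·8 = $295.
Optimal plan:
  G1->Macon: 15 bunches
  G1->Utica: 20 bunches
  G2->Hilo: 5 bunches
  G2->Waco: 10 bunches
Optimal cost = $265.
Saving = 295 − 265 = $30.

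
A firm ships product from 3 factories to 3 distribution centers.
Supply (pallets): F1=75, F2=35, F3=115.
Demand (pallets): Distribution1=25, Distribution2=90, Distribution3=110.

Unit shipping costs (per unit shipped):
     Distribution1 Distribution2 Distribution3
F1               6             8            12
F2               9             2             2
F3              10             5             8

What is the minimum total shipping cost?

Optimal allocation:
  F1 to Distribution1: 25 × 6 = 150
  F1 to Distribution2: 50 × 8 = 400
  F2 to Distribution3: 35 × 2 = 70
  F3 to Distribution2: 40 × 5 = 200
  F3 to Distribution3: 75 × 8 = 600
Total = 150 + 400 + 70 + 200 + 600 = 1420.
(Supply check: F1 ships 75; F2 ships 35; F3 ships 115.)

1420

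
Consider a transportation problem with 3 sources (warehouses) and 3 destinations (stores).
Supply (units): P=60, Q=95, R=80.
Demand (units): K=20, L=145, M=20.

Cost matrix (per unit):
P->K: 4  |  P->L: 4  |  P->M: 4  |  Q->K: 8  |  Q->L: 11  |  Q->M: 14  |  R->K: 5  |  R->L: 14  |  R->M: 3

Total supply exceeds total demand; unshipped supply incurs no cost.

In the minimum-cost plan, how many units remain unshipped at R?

40

Minimum-cost shipments:
  P→L: 60 × 4 = 240
  Q→L: 85 × 11 = 935
  R→K: 20 × 5 = 100
  R→M: 20 × 3 = 60
Total cost = 1335.
R ships 40 of its 80, leaving 40.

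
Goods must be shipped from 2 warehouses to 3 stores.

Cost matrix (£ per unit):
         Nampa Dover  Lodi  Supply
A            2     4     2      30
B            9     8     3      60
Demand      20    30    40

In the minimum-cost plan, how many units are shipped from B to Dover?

The minimum-cost plan:
  A to Nampa: 20 units
  A to Dover: 10 units
  B to Dover: 20 units
  B to Lodi: 40 units
Total cost = £360.
So B→Dover carries 20 units.

20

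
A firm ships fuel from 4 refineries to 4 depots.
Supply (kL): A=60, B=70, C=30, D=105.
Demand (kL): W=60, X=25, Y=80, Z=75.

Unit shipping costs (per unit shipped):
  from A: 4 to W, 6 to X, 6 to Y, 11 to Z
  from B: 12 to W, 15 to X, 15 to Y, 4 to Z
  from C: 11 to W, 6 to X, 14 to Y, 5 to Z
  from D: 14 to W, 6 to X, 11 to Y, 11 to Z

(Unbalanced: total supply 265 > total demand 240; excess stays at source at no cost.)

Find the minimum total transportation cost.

An optimal shipping plan:
  A to W: 60 × 4 = 240
  B to Z: 70 × 4 = 280
  C to Z: 5 × 5 = 25
  D to X: 25 × 6 = 150
  D to Y: 80 × 11 = 880
Total = 240 + 280 + 25 + 150 + 880 = 1575.

1575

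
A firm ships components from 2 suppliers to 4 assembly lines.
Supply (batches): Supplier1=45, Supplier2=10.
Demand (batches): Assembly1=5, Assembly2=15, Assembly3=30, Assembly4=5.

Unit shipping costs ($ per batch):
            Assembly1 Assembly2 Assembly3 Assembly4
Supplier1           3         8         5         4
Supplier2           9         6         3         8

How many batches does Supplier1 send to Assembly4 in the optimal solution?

The minimum-cost plan:
  Supplier1→Assembly1: 5 × $3 = $15
  Supplier1→Assembly2: 5 × $8 = $40
  Supplier1→Assembly3: 30 × $5 = $150
  Supplier1→Assembly4: 5 × $4 = $20
  Supplier2→Assembly2: 10 × $6 = $60
Total cost = $285.
So Supplier1→Assembly4 carries 5 batches.

5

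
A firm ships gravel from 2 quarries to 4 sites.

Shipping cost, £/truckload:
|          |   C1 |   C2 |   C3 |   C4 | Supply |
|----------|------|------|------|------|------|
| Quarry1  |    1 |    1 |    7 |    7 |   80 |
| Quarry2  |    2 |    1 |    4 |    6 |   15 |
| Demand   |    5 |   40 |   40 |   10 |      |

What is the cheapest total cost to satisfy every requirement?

One minimum-cost allocation:
  Quarry1->C1: 5 × £1 = £5
  Quarry1->C2: 40 × £1 = £40
  Quarry1->C3: 25 × £7 = £175
  Quarry1->C4: 10 × £7 = £70
  Quarry2->C3: 15 × £4 = £60
Total = 5 + 40 + 175 + 70 + 60 = £350.
(Supply check: Quarry1 ships 80; Quarry2 ships 15.)

350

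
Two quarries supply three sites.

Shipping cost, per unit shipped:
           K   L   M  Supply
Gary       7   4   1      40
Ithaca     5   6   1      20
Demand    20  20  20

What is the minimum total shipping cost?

One minimum-cost allocation:
  Gary–L: 20 × 4 = 80
  Gary–M: 20 × 1 = 20
  Ithaca–K: 20 × 5 = 100
Total = 80 + 20 + 100 = 200.

200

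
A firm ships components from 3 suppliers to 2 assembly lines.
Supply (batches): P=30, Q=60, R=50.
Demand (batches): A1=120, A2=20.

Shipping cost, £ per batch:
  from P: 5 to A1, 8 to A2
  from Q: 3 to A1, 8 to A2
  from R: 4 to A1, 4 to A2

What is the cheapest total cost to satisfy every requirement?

530

Optimal allocation:
  P–A1: 30 × £5 = £150
  Q–A1: 60 × £3 = £180
  R–A1: 30 × £4 = £120
  R–A2: 20 × £4 = £80
Total = 150 + 180 + 120 + 80 = £530.
(Supply check: P ships 30; Q ships 60; R ships 50.)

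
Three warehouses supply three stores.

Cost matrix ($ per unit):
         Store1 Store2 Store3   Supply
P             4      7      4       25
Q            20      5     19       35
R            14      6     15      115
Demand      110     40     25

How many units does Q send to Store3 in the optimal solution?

0

The minimum-cost plan:
  P->Store3: 25 × $4 = $100
  Q->Store2: 35 × $5 = $175
  R->Store1: 110 × $14 = $1540
  R->Store2: 5 × $6 = $30
Total cost = $1845.
The route Q→Store3 is not used.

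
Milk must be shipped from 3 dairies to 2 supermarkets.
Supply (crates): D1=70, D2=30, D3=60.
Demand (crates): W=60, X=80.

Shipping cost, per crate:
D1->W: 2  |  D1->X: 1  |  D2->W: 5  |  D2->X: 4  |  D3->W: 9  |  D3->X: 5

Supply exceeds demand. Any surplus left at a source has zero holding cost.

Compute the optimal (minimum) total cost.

450

An optimal shipping plan:
  D1 to W: 30 × 2 = 60
  D1 to X: 40 × 1 = 40
  D2 to W: 30 × 5 = 150
  D3 to X: 40 × 5 = 200
Total = 60 + 40 + 150 + 200 = 450.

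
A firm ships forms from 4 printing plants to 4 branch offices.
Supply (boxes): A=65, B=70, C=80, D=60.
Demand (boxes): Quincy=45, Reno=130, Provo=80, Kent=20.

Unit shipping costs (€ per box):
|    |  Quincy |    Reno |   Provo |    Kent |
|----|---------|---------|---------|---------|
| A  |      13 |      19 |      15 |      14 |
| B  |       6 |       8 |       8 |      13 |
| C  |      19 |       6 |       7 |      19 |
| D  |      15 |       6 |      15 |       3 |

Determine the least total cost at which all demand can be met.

2225

Optimal allocation:
  A to Quincy: 45 × €13 = €585
  A to Provo: 20 × €15 = €300
  B to Reno: 10 × €8 = €80
  B to Provo: 60 × €8 = €480
  C to Reno: 80 × €6 = €480
  D to Reno: 40 × €6 = €240
  D to Kent: 20 × €3 = €60
Total = 585 + 300 + 80 + 480 + 480 + 240 + 60 = €2225.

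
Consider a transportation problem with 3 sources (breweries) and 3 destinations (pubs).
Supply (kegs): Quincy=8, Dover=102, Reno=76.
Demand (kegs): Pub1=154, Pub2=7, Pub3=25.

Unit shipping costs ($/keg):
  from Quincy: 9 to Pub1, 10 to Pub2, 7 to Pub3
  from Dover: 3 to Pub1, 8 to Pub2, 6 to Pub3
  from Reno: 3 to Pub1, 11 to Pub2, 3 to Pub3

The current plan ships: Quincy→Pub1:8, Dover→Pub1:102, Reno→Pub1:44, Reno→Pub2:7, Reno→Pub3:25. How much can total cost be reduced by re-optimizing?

Current plan cost = 8·9 + 102·3 + 44·3 + 7·11 + 25·3 = $662.
Optimal plan:
  Quincy to Pub2: 7 × $10 = $70
  Quincy to Pub3: 1 × $7 = $7
  Dover to Pub1: 102 × $3 = $306
  Reno to Pub1: 52 × $3 = $156
  Reno to Pub3: 24 × $3 = $72
Optimal cost = $611.
Saving = 662 − 611 = $51.

51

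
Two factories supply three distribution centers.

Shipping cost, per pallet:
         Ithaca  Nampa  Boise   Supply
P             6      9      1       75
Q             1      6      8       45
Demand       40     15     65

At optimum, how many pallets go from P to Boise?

65

The minimum-cost plan:
  P→Nampa: 10 pallets
  P→Boise: 65 pallets
  Q→Ithaca: 40 pallets
  Q→Nampa: 5 pallets
Total cost = 225.
So P→Boise carries 65 pallets.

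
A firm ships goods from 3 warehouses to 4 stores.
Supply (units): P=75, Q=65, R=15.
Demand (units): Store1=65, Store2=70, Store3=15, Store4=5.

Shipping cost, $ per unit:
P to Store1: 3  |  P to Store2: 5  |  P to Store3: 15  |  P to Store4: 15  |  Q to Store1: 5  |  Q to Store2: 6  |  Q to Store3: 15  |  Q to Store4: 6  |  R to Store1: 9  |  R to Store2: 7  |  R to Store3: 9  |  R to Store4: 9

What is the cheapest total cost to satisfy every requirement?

Optimal allocation:
  P→Store1: 65 × $3 = $195
  P→Store2: 10 × $5 = $50
  Q→Store2: 60 × $6 = $360
  Q→Store4: 5 × $6 = $30
  R→Store3: 15 × $9 = $135
Total = 195 + 50 + 360 + 30 + 135 = $770.

770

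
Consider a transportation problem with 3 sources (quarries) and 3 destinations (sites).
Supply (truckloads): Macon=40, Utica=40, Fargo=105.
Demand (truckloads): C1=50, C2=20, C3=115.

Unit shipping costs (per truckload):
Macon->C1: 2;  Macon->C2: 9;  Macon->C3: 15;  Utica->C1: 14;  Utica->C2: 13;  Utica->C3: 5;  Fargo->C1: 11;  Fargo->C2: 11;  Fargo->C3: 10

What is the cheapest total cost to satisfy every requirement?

1360

One minimum-cost allocation:
  Macon to C1: 40 × 2 = 80
  Utica to C3: 40 × 5 = 200
  Fargo to C1: 10 × 11 = 110
  Fargo to C2: 20 × 11 = 220
  Fargo to C3: 75 × 10 = 750
Total = 80 + 200 + 110 + 220 + 750 = 1360.
(Supply check: Macon ships 40; Utica ships 40; Fargo ships 105.)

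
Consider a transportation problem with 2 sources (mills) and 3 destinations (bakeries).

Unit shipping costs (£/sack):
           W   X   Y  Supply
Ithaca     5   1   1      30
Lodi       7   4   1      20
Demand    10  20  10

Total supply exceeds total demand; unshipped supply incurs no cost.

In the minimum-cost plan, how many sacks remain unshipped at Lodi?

Minimum-cost shipments:
  Ithaca->W: 10 × £5 = £50
  Ithaca->X: 20 × £1 = £20
  Lodi->Y: 10 × £1 = £10
Total cost = £80.
Lodi ships 10 of its 20, leaving 10.

10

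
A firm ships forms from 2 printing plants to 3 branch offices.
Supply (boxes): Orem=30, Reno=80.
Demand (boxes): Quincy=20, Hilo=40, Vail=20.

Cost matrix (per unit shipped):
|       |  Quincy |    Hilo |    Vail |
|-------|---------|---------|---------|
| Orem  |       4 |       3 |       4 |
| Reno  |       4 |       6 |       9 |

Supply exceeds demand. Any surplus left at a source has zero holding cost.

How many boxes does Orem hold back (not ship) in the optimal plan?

Minimum-cost shipments:
  Orem–Hilo: 10 boxes
  Orem–Vail: 20 boxes
  Reno–Quincy: 20 boxes
  Reno–Hilo: 30 boxes
Total cost = 370.
Orem ships 30 of its 30, leaving 0.

0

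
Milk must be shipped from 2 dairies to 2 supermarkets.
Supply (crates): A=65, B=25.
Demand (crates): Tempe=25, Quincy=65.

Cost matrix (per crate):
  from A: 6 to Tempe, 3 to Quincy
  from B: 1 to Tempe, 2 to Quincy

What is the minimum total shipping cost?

An optimal shipping plan:
  A→Quincy: 65 × 3 = 195
  B→Tempe: 25 × 1 = 25
Total = 195 + 25 = 220.

220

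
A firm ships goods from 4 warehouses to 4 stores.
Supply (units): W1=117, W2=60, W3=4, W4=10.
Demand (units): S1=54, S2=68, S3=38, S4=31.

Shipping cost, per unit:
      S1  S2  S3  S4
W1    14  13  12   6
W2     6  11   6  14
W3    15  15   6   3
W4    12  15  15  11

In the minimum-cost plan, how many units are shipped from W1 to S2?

68

The minimum-cost plan:
  W1->S2: 68 × 13 = 884
  W1->S3: 18 × 12 = 216
  W1->S4: 31 × 6 = 186
  W2->S1: 44 × 6 = 264
  W2->S3: 16 × 6 = 96
  W3->S3: 4 × 6 = 24
  W4->S1: 10 × 12 = 120
Total cost = 1790.
So W1→S2 carries 68 units.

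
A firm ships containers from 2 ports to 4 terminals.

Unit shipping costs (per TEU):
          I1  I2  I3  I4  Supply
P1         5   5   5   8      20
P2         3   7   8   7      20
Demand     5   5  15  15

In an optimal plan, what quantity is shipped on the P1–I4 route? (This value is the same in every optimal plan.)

Optimal shipments:
  P1->I2: 5 × 5 = 25
  P1->I3: 15 × 5 = 75
  P2->I1: 5 × 3 = 15
  P2->I4: 15 × 7 = 105
Total cost = 220.
The route P1→I4 is not used.

0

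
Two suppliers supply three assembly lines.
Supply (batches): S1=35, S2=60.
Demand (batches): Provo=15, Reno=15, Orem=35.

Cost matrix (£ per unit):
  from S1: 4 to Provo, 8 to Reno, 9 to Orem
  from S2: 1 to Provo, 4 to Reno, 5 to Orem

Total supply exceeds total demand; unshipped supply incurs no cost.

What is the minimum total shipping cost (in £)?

265

A cheapest plan:
  S1–Provo: 5 × £4 = £20
  S2–Provo: 10 × £1 = £10
  S2–Reno: 15 × £4 = £60
  S2–Orem: 35 × £5 = £175
Total = 20 + 10 + 60 + 175 = £265.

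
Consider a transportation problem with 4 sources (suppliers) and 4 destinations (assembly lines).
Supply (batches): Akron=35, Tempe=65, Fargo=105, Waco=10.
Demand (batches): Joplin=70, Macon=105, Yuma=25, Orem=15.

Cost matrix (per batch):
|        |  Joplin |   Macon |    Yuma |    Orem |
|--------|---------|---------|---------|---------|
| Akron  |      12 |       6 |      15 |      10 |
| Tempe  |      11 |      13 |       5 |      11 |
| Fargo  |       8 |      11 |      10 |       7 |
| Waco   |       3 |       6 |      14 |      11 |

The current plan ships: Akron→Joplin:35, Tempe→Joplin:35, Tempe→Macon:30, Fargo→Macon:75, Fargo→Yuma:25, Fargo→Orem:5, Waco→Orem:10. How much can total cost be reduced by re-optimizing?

615

Current plan cost = 35·12 + 35·11 + 30·13 + 75·11 + 25·10 + 5·7 + 10·11 = 2415.
Optimal plan:
  Akron->Macon: 35 × 6 = 210
  Tempe->Macon: 40 × 13 = 520
  Tempe->Yuma: 25 × 5 = 125
  Fargo->Joplin: 70 × 8 = 560
  Fargo->Macon: 20 × 11 = 220
  Fargo->Orem: 15 × 7 = 105
  Waco->Macon: 10 × 6 = 60
Optimal cost = 1800.
Saving = 2415 − 1800 = 615.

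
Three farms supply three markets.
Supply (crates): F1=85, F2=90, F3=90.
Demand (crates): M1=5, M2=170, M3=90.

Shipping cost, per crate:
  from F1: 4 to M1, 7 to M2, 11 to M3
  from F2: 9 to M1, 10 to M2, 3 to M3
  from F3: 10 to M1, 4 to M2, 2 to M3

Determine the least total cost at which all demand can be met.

A cheapest plan:
  F1 to M1: 5 × 4 = 20
  F1 to M2: 80 × 7 = 560
  F2 to M3: 90 × 3 = 270
  F3 to M2: 90 × 4 = 360
Total = 20 + 560 + 270 + 360 = 1210.

1210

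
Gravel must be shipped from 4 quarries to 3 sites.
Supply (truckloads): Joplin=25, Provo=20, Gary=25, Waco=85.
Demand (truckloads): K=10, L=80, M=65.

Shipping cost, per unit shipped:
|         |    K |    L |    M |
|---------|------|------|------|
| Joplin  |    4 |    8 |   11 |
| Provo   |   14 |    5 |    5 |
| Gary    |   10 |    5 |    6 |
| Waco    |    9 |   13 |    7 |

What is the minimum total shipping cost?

1100

One minimum-cost allocation:
  Joplin→L: 25 × 8 = 200
  Provo→L: 20 × 5 = 100
  Gary→L: 25 × 5 = 125
  Waco→K: 10 × 9 = 90
  Waco→L: 10 × 13 = 130
  Waco→M: 65 × 7 = 455
Total = 200 + 100 + 125 + 90 + 130 + 455 = 1100.
(Supply check: Joplin ships 25; Provo ships 20; Gary ships 25; Waco ships 85.)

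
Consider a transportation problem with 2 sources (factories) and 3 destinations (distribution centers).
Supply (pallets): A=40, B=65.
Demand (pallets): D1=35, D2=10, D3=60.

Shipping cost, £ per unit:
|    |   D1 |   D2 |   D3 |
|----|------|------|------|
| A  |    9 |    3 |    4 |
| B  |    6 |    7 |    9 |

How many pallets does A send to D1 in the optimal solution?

0

The minimum-cost plan:
  A–D3: 40 pallets
  B–D1: 35 pallets
  B–D2: 10 pallets
  B–D3: 20 pallets
Total cost = £620.
The route A→D1 is not used.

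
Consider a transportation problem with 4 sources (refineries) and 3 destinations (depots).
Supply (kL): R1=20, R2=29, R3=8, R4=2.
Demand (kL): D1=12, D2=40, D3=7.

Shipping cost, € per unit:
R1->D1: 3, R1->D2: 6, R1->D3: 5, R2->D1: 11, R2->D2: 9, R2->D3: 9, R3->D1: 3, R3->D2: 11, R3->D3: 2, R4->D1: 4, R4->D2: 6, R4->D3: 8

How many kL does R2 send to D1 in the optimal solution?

Solving gives:
  R1–D1: 11 × €3 = €33
  R1–D2: 9 × €6 = €54
  R2–D2: 29 × €9 = €261
  R3–D1: 1 × €3 = €3
  R3–D3: 7 × €2 = €14
  R4–D2: 2 × €6 = €12
Total cost = €377.
The route R2→D1 is not used.

0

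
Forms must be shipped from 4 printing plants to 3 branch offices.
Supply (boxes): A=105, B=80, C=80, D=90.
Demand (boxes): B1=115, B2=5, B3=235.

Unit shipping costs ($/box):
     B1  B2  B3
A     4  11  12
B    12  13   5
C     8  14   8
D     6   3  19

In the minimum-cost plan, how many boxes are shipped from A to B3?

75

Solving gives:
  A->B1: 30 boxes
  A->B3: 75 boxes
  B->B3: 80 boxes
  C->B3: 80 boxes
  D->B1: 85 boxes
  D->B2: 5 boxes
Total cost = $2585.
So A→B3 carries 75 boxes.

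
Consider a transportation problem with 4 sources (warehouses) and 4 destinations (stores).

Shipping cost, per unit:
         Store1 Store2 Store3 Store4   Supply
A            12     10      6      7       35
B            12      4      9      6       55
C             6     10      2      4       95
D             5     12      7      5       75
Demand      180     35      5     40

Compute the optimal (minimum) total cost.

1495

A cheapest plan:
  A to Store1: 10 × 12 = 120
  A to Store3: 5 × 6 = 30
  A to Store4: 20 × 7 = 140
  B to Store2: 35 × 4 = 140
  B to Store4: 20 × 6 = 120
  C to Store1: 95 × 6 = 570
  D to Store1: 75 × 5 = 375
Total = 120 + 30 + 140 + 140 + 120 + 570 + 375 = 1495.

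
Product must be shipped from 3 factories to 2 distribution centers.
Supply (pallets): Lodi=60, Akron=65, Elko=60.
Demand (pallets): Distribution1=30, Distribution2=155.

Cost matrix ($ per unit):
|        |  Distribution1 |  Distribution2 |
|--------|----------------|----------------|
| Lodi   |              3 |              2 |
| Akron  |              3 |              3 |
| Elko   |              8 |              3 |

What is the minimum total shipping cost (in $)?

Optimal allocation:
  Lodi–Distribution2: 60 pallets
  Akron–Distribution1: 30 pallets
  Akron–Distribution2: 35 pallets
  Elko–Distribution2: 60 pallets
Total cost = $495.

495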